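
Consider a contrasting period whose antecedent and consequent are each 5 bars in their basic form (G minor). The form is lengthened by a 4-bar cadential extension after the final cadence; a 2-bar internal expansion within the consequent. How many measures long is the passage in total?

Basic contrasting period: 5 + 5 = 10 bars.
10 (basic form) + 4 (cadential extension) + 2 (internal expansion) = 16.

16 measures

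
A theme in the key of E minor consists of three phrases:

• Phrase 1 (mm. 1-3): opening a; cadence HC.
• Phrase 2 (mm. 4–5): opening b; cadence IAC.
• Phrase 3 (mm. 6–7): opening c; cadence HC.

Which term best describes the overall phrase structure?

phrase group

The final phrase closes with a half cadence, which is not stronger than the preceding imperfect authentic cadence; the 3 phrases lack an overall antecedent–consequent design and so form a phrase group.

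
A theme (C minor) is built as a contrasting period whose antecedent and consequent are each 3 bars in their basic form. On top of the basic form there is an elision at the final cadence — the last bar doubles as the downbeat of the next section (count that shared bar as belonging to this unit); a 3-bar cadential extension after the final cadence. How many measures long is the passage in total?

9 measures

Basic contrasting period: 3 + 3 = 6 bars.
6 (basic form) + 3 (cadential extension) = 9.
The elision shares a bar with the next section but does not change this unit's count.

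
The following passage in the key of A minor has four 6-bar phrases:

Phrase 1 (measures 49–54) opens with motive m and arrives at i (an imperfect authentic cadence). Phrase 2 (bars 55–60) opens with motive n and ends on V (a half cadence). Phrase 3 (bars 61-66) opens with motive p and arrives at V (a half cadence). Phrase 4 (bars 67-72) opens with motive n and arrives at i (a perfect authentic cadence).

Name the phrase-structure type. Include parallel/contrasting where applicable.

contrasting double period

Four phrases in two halves: the first half (bars 49–60) ends with a half cadence, the second (mm. 61-72) with a perfect authentic cadence — a large antecedent–consequent pair, i.e. a double period.
Phrase 3 begins with different material from phrase 1, making it contrasting.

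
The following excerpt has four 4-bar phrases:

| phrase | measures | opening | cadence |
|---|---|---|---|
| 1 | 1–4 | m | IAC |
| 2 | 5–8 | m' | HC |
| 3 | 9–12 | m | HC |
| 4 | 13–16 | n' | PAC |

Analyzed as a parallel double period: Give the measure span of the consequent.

measures 9–16

In a double period the four phrases pair into a large antecedent (phrases 1–2, ending half cadence) and a large consequent (phrases 3–4, ending perfect authentic cadence). The consequent spans mm. 9-16.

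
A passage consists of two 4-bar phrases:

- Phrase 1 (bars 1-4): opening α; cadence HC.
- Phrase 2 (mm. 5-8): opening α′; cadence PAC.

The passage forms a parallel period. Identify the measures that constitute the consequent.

measures 5–8

The antecedent is the phrase ending with the weaker cadence (half cadence, phrase 1) and the consequent the one ending more conclusively (perfect authentic cadence, phrase 2); the consequent is measures 5–8.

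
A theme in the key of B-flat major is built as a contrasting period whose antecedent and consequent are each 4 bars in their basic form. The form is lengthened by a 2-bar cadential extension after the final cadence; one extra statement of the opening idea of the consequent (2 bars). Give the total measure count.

12 measures

Basic contrasting period: 4 + 4 = 8 bars.
8 (basic form) + 2 (cadential extension) + 2 (extra statement) = 12.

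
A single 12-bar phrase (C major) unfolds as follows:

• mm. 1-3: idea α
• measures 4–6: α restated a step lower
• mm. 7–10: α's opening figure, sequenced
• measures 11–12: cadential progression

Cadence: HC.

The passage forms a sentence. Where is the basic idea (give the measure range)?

The presentation of a sentence is the basic idea (measures 1-3) plus its repetition (mm. 4-6); the basic idea is therefore measures 1–3.

measures 1–3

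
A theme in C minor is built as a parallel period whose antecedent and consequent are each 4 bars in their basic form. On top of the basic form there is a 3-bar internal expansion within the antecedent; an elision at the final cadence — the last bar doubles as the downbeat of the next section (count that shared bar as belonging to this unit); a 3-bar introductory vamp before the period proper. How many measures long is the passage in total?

14 measures

Basic parallel period: 4 + 4 = 8 bars.
8 (basic form) + 3 (internal expansion) + 3 (introduction) = 14.
The elision shares a bar with the next section but does not change this unit's count.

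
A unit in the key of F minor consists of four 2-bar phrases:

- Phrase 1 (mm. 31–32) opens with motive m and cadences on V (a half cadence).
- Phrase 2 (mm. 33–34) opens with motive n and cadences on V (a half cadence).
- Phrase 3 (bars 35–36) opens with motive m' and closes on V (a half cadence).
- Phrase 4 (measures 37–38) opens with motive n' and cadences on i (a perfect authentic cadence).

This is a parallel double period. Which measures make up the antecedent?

measures 31–34

In a double period the first pair of phrases (ending half cadence) is the large antecedent and the second pair (ending perfect authentic cadence) is the large consequent; the antecedent is measures 31–34.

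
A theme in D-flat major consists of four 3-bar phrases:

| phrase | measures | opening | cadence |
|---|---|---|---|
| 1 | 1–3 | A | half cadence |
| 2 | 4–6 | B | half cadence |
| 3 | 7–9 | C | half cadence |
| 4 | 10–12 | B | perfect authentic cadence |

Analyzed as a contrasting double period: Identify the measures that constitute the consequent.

measures 7–12

In a double period the four phrases pair into a large antecedent (phrases 1–2, ending half cadence) and a large consequent (phrases 3–4, ending perfect authentic cadence). The consequent spans measures 7–12.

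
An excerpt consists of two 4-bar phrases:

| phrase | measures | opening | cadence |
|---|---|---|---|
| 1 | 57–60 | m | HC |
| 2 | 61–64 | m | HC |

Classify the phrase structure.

repeated phrase

Both phrases have the same opening (m) and the same cadence (half cadence): the second is a restatement, not a consequent, so this is a repeated phrase rather than a period.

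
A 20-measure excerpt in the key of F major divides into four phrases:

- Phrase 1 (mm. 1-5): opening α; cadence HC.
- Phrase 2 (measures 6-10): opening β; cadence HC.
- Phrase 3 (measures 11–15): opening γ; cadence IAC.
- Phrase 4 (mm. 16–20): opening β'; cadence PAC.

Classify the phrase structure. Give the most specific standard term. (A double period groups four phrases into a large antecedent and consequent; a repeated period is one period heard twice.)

Four phrases in two halves: the first half (mm. 1–10) ends with a half cadence, the second (mm. 11-20) with a perfect authentic cadence — a large antecedent–consequent pair, i.e. a double period.
Phrase 3 begins with different material from phrase 1, making it contrasting.

contrasting double period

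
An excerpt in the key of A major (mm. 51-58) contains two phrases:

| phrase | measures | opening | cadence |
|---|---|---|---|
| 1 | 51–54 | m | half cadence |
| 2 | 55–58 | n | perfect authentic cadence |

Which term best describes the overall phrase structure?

contrasting period

Phrase 1 ends with a half cadence (weaker) and phrase 2 with a perfect authentic cadence (stronger): antecedent + consequent = a period.
The two phrases open with different material (m / n), so the period is contrasting.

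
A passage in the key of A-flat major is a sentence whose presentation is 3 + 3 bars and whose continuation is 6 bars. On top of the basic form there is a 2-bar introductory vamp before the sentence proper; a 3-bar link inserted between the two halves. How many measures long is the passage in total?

17 measures

Basic sentence: 3 + 3 + 6 = 12 bars.
12 (basic form) + 2 (introduction) + 3 (link) = 17.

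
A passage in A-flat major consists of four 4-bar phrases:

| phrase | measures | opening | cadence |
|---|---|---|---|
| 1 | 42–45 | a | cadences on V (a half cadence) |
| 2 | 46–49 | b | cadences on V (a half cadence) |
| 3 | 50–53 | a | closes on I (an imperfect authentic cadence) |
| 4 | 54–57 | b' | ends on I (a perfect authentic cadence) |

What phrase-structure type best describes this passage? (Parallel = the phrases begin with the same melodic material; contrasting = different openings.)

parallel double period

Four phrases in two halves: the first half (mm. 42–49) ends with a half cadence, the second (bars 50–57) with a perfect authentic cadence — a large antecedent–consequent pair, i.e. a double period.
Phrase 3 begins with the same material as phrase 1, making it parallel.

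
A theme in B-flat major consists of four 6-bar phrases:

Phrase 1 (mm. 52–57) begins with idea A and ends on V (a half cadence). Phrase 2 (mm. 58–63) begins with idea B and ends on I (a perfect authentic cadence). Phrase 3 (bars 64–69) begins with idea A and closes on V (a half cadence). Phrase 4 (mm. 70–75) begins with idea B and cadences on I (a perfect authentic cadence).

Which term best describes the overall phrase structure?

repeated period

The cadence pattern HC–PAC–HC–PAC is weak–strong twice, and phrases 3–4 restate phrases 1–2: a period heard twice, not a double period (which would end weakly at phrase 2).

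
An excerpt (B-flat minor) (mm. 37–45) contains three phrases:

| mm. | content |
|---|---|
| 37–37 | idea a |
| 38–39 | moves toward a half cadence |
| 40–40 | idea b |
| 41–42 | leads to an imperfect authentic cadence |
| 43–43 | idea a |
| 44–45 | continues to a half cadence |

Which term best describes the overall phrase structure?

phrase group

The final phrase closes with a half cadence, which is not stronger than the preceding imperfect authentic cadence; the 3 phrases lack an overall antecedent–consequent design and so form a phrase group.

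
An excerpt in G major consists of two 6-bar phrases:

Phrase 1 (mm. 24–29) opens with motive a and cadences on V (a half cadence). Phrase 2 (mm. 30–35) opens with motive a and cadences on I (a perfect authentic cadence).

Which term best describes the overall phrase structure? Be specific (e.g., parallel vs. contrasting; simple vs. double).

parallel period

Phrase 1 ends with a half cadence (weaker) and phrase 2 with a perfect authentic cadence (stronger): antecedent + consequent = a period.
The two phrases open with the same material (a / a), so the period is parallel.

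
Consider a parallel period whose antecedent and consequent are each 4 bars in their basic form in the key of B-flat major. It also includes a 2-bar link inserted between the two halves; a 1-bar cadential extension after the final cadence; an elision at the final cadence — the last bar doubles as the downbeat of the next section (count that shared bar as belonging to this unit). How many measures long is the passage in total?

11 measures

Basic parallel period: 4 + 4 = 8 bars.
8 (basic form) + 2 (link) + 1 (cadential extension) = 11.
The elision shares a bar with the next section but does not change this unit's count.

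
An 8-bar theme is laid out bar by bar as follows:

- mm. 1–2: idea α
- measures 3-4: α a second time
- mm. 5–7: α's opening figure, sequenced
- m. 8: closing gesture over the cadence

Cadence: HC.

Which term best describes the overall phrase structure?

Basic idea (bars 1-2) + its repetition (mm. 3-4) form the presentation; fragmentation and cadence (mm. 5–8) form the continuation — the 8-bar whole is a sentence.

sentence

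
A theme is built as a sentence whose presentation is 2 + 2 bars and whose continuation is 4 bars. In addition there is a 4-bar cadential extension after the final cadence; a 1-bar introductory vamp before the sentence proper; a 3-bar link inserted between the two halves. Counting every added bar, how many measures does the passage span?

16 measures

Basic sentence: 2 + 2 + 4 = 8 bars.
8 (basic form) + 4 (cadential extension) + 1 (introduction) + 3 (link) = 16.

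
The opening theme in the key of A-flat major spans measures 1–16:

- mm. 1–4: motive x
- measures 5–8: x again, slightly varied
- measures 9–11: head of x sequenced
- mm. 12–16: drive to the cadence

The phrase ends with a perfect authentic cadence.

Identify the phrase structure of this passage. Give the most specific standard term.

Basic idea (mm. 1–4) + its repetition (measures 5–8) form the presentation; fragmentation and cadence (mm. 9–16) form the continuation — the 16-bar whole is a sentence.

sentence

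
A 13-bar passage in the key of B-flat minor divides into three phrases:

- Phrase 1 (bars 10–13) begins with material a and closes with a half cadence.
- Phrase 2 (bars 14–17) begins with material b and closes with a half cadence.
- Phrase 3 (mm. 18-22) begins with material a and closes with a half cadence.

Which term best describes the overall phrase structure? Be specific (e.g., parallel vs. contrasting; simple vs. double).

The final phrase closes with a half cadence, which is not stronger than the preceding half cadence; the 3 phrases lack an overall antecedent–consequent design and so form a phrase group.

phrase group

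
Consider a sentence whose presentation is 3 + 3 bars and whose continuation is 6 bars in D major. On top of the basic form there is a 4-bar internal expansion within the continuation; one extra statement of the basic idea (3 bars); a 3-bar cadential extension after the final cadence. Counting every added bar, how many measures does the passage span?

Basic sentence: 3 + 3 + 6 = 12 bars.
12 (basic form) + 4 (internal expansion) + 3 (extra statement) + 3 (cadential extension) = 22.

22 measures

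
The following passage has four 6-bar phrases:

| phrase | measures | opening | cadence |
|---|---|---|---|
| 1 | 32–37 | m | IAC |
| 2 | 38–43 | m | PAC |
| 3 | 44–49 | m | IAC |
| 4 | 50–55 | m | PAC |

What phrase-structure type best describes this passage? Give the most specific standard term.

repeated period

The cadence pattern IAC–PAC–IAC–PAC is weak–strong twice, and phrases 3–4 restate phrases 1–2: a period heard twice, not a double period (which would end weakly at phrase 2).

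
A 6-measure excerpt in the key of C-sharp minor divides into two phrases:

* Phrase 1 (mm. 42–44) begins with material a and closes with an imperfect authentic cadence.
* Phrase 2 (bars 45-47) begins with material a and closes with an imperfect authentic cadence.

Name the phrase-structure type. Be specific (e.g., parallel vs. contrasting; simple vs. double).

repeated phrase

Both phrases have the same opening (a) and the same cadence (imperfect authentic cadence): the second is a restatement, not a consequent, so this is a repeated phrase rather than a period.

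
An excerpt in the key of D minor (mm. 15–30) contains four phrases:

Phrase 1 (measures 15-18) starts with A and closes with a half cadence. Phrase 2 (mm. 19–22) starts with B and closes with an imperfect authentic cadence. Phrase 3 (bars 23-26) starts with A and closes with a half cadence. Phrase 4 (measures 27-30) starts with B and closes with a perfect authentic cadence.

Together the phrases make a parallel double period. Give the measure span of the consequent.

In a double period the first pair of phrases (ending imperfect authentic cadence) is the large antecedent and the second pair (ending perfect authentic cadence) is the large consequent; the consequent is measures 23–30.

measures 23–30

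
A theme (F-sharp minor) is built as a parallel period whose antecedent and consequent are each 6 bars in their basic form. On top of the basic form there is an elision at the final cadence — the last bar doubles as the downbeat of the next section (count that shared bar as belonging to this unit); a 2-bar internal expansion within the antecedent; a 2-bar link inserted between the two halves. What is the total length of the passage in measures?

Basic parallel period: 6 + 6 = 12 bars.
12 (basic form) + 2 (internal expansion) + 2 (link) = 16.
The elision shares a bar with the next section but does not change this unit's count.

16 measures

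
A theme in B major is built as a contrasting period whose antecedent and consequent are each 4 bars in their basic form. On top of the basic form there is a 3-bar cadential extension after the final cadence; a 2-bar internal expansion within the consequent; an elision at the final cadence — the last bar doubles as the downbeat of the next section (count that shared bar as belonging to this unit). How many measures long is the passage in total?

Basic contrasting period: 4 + 4 = 8 bars.
8 (basic form) + 3 (cadential extension) + 2 (internal expansion) = 13.
The elision shares a bar with the next section but does not change this unit's count.

13 measures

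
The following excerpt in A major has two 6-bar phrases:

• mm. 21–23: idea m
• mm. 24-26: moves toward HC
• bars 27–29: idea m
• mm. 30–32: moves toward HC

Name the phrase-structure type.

Both phrases have the same opening (m) and the same cadence (half cadence): the second is a restatement, not a consequent, so this is a repeated phrase rather than a period.

repeated phrase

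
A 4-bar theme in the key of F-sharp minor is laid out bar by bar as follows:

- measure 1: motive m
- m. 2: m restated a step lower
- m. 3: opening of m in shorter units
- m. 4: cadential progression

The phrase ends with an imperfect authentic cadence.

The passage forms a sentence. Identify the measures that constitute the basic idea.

measures 1–1

The presentation of a sentence is the basic idea (bar 1) plus its repetition (m. 2); the basic idea is therefore measure 1.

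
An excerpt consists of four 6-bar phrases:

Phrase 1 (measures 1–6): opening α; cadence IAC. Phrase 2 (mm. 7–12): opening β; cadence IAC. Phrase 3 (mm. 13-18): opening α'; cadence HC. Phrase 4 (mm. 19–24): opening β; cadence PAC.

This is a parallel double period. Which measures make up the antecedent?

In a double period the first pair of phrases (ending imperfect authentic cadence) is the large antecedent and the second pair (ending perfect authentic cadence) is the large consequent; the antecedent is measures 1–12.

measures 1–12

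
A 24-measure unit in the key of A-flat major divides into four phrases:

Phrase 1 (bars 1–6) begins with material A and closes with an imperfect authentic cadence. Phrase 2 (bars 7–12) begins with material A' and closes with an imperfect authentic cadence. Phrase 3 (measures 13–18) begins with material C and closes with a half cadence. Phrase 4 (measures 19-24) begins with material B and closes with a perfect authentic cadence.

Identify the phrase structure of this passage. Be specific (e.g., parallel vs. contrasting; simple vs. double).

contrasting double period

Four phrases in two halves: the first half (mm. 1–12) ends with an imperfect authentic cadence, the second (measures 13-24) with a perfect authentic cadence — a large antecedent–consequent pair, i.e. a double period.
Phrase 3 begins with different material from phrase 1, making it contrasting.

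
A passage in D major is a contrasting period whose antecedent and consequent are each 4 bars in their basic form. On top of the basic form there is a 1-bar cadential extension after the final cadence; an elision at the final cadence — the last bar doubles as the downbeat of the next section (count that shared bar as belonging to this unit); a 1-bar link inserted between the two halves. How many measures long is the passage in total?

Basic contrasting period: 4 + 4 = 8 bars.
8 (basic form) + 1 (cadential extension) + 1 (link) = 10.
The elision shares a bar with the next section but does not change this unit's count.

10 measures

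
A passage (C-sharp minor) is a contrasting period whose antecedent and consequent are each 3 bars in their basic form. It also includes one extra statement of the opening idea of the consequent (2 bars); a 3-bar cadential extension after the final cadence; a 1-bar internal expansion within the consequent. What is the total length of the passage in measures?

12 measures

Basic contrasting period: 3 + 3 = 6 bars.
6 (basic form) + 2 (extra statement) + 3 (cadential extension) + 1 (internal expansion) = 12.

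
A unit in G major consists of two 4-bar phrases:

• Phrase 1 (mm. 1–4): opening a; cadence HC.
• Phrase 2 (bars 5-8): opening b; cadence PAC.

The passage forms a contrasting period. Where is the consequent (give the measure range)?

The antecedent is the phrase ending with the weaker cadence (half cadence, phrase 1) and the consequent the one ending more conclusively (perfect authentic cadence, phrase 2); the consequent is mm. 5–8.

measures 5–8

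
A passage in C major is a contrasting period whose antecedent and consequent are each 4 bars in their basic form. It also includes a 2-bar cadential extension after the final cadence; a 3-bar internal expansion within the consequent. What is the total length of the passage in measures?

Basic contrasting period: 4 + 4 = 8 bars.
8 (basic form) + 2 (cadential extension) + 3 (internal expansion) = 13.

13 measures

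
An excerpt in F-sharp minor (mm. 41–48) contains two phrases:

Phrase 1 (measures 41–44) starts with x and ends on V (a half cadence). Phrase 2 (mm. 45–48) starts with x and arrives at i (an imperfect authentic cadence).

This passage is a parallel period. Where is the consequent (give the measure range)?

The antecedent is the phrase ending with the weaker cadence (half cadence, phrase 1) and the consequent the one ending more conclusively (imperfect authentic cadence, phrase 2); the consequent is mm. 45–48.

measures 45–48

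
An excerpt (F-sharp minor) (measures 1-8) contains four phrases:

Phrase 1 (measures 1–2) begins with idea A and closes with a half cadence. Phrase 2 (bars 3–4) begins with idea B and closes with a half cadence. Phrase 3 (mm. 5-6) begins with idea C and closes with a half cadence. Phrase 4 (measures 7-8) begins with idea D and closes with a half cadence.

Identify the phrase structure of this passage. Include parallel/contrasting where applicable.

phrase group

Phrase 4 ends with a half cadence, no stronger than phrase 2's half cadence, so the four phrases do not form a double period; nor do phrases 3–4 duplicate 1–2, so it is not a repeated period. With no phrase reaching a conclusive cadence, the passage is a phrase group.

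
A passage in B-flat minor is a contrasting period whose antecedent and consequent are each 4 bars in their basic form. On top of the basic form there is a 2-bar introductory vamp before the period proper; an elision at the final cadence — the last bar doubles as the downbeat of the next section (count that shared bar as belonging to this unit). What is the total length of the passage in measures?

10 measures

Basic contrasting period: 4 + 4 = 8 bars.
8 (basic form) + 2 (introduction) = 10.
The elision shares a bar with the next section but does not change this unit's count.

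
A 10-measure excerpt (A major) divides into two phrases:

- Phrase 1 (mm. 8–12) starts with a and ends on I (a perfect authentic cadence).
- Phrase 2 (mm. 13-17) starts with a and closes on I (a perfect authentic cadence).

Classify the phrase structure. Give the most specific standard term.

Both phrases have the same opening (a) and the same cadence (perfect authentic cadence): the second is a restatement, not a consequent, so this is a repeated phrase rather than a period.

repeated phrase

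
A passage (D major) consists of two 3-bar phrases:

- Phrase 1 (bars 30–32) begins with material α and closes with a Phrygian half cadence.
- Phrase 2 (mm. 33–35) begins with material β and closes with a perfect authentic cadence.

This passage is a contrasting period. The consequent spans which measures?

The antecedent is the phrase ending with the weaker cadence (Phrygian half cadence, phrase 1) and the consequent the one ending more conclusively (perfect authentic cadence, phrase 2); the consequent is mm. 33–35.

measures 33–35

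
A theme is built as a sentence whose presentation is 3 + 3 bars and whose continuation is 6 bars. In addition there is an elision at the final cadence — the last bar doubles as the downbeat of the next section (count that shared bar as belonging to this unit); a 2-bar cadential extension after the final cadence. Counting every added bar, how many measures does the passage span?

Basic sentence: 3 + 3 + 6 = 12 bars.
12 (basic form) + 2 (cadential extension) = 14.
The elision shares a bar with the next section but does not change this unit's count.

14 measures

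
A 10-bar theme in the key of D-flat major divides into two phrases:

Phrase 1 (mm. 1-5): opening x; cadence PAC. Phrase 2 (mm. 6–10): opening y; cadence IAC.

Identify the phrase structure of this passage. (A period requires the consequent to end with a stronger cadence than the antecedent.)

phrase group

The second phrase closes with an imperfect authentic cadence, which is not stronger than the first phrase's perfect authentic cadence; without a weak→strong cadential pair there is no antecedent–consequent relationship, so this is a phrase group rather than a period.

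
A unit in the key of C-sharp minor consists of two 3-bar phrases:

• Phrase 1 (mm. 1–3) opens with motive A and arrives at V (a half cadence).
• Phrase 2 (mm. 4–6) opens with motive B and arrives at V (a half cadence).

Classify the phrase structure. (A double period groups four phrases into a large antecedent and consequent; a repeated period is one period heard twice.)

The second phrase closes with a half cadence, which is not stronger than the first phrase's half cadence; without a weak→strong cadential pair there is no antecedent–consequent relationship, so this is a phrase group rather than a period.

phrase group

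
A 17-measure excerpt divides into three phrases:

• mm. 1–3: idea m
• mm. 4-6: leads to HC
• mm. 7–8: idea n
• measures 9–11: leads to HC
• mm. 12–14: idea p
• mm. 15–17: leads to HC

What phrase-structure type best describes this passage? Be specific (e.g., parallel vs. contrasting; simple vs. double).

The final phrase closes with a half cadence, which is not stronger than the preceding half cadence; the 3 phrases lack an overall antecedent–consequent design and so form a phrase group.

phrase group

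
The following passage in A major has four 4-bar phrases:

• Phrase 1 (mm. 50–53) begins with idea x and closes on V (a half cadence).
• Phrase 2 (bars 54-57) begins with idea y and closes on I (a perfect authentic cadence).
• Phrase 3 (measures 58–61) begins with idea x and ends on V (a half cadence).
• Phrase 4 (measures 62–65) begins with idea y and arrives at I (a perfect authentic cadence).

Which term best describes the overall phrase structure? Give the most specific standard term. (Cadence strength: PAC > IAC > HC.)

The cadence pattern HC–PAC–HC–PAC is weak–strong twice, and phrases 3–4 restate phrases 1–2: a period heard twice, not a double period (which would end weakly at phrase 2).

repeated period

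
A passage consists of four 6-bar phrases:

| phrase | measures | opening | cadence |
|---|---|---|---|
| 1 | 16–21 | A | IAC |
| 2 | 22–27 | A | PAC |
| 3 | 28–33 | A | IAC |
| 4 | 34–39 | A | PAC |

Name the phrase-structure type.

repeated period

The cadence pattern IAC–PAC–IAC–PAC is weak–strong twice, and phrases 3–4 restate phrases 1–2: a period heard twice, not a double period (which would end weakly at phrase 2).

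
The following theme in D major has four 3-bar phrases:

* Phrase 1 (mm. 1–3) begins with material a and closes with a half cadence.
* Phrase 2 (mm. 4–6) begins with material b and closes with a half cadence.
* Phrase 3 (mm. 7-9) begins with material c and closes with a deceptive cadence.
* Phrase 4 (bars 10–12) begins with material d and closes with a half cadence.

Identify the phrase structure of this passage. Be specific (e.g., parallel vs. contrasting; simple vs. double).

Phrase 4 ends with a half cadence, no stronger than phrase 2's half cadence, so the four phrases do not form a double period; nor do phrases 3–4 duplicate 1–2, so it is not a repeated period. With no phrase reaching a conclusive cadence, the passage is a phrase group.

phrase group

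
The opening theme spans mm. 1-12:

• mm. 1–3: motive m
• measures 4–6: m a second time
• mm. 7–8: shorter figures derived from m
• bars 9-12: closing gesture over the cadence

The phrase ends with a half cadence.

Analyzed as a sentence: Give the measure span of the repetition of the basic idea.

The presentation of a sentence is the basic idea (measures 1–3) plus its repetition (mm. 4–6); the repetition of the basic idea is therefore mm. 4-6.

measures 4–6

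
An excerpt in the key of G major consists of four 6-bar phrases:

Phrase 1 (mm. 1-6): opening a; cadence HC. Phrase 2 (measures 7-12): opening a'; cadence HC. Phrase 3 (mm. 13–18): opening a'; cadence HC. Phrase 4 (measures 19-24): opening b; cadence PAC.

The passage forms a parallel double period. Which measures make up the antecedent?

measures 1–12

In a double period the four phrases pair into a large antecedent (phrases 1–2, ending half cadence) and a large consequent (phrases 3–4, ending perfect authentic cadence). The antecedent spans mm. 1–12.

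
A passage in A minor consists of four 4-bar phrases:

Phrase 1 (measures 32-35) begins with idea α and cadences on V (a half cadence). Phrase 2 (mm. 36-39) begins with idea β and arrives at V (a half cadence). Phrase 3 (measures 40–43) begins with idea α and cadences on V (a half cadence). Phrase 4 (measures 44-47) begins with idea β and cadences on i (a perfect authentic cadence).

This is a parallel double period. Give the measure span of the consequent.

measures 40–47

In a double period the first pair of phrases (ending half cadence) is the large antecedent and the second pair (ending perfect authentic cadence) is the large consequent; the consequent is measures 40–47.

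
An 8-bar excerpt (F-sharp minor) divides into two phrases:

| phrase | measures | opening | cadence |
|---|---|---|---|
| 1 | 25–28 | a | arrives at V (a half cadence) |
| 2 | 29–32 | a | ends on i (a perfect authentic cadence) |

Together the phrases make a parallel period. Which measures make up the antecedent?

measures 25–28

The phrase ending with the weaker cadence (half cadence) is the antecedent; the one ending more conclusively (perfect authentic cadence) is the consequent. The antecedent is measures 25–28.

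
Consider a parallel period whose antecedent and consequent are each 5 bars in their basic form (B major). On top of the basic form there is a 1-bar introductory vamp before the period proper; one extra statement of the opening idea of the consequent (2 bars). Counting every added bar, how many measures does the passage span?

Basic parallel period: 5 + 5 = 10 bars.
10 (basic form) + 1 (introduction) + 2 (extra statement) = 13.

13 measures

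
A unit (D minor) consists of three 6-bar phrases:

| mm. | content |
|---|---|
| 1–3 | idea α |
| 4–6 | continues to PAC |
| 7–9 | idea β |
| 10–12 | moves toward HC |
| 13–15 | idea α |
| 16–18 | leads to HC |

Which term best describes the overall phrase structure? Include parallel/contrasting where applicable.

phrase group

The final phrase closes with a half cadence, which is not stronger than the preceding half cadence; the 3 phrases lack an overall antecedent–consequent design and so form a phrase group.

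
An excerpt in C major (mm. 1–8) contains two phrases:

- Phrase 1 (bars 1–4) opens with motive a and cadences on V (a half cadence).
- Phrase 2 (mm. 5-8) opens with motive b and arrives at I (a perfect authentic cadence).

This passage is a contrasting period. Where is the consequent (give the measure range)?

The antecedent is the phrase ending with the weaker cadence (half cadence, phrase 1) and the consequent the one ending more conclusively (perfect authentic cadence, phrase 2); the consequent is mm. 5–8.

measures 5–8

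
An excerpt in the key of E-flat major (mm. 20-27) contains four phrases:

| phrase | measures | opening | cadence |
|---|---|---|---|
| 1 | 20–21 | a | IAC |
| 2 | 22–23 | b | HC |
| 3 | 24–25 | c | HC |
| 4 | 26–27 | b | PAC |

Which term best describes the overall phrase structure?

Four phrases in two halves: the first half (mm. 20-23) ends with a half cadence, the second (measures 24–27) with a perfect authentic cadence — a large antecedent–consequent pair, i.e. a double period.
Phrase 3 begins with different material from phrase 1, making it contrasting.

contrasting double period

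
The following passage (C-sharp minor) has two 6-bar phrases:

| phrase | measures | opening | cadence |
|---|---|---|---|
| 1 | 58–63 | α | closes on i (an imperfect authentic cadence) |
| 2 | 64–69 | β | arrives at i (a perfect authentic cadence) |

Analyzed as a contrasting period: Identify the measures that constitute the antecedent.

The antecedent is the phrase ending with the weaker cadence (imperfect authentic cadence, phrase 1) and the consequent the one ending more conclusively (perfect authentic cadence, phrase 2); the antecedent is mm. 58–63.

measures 58–63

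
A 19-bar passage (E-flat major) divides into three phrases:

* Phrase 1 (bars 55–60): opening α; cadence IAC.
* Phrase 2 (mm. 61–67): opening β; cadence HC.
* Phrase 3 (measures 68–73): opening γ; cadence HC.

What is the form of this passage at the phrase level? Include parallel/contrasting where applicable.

phrase group

The final phrase closes with a half cadence, which is not stronger than the preceding half cadence; the 3 phrases lack an overall antecedent–consequent design and so form a phrase group.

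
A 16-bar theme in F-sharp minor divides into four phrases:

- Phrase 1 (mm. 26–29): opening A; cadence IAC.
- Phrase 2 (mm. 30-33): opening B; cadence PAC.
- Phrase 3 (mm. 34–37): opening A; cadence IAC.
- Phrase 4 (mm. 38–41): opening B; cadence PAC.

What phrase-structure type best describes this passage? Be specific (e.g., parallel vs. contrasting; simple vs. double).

The cadence pattern IAC–PAC–IAC–PAC is weak–strong twice, and phrases 3–4 restate phrases 1–2: a period heard twice, not a double period (which would end weakly at phrase 2).

repeated period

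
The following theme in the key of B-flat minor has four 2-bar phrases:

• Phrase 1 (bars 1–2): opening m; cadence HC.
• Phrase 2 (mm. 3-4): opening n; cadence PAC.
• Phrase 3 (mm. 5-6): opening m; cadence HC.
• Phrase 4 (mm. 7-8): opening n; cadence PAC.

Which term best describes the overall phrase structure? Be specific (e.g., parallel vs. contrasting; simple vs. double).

The cadence pattern HC–PAC–HC–PAC is weak–strong twice, and phrases 3–4 restate phrases 1–2: a period heard twice, not a double period (which would end weakly at phrase 2).

repeated period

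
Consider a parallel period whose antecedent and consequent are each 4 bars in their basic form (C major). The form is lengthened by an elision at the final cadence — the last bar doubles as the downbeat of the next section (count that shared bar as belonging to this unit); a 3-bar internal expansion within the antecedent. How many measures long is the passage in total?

11 measures

Basic parallel period: 4 + 4 = 8 bars.
8 (basic form) + 3 (internal expansion) = 11.
The elision shares a bar with the next section but does not change this unit's count.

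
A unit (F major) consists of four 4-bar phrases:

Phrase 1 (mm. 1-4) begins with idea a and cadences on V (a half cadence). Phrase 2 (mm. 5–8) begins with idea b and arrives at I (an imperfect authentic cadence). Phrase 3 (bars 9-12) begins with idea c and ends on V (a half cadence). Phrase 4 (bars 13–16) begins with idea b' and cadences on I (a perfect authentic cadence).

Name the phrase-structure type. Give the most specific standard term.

contrasting double period

Four phrases in two halves: the first half (mm. 1–8) ends with an imperfect authentic cadence, the second (mm. 9–16) with a perfect authentic cadence — a large antecedent–consequent pair, i.e. a double period.
Phrase 3 begins with different material from phrase 1, making it contrasting.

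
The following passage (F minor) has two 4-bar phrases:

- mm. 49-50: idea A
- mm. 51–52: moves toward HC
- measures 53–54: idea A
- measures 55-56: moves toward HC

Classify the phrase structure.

Both phrases have the same opening (A) and the same cadence (half cadence): the second is a restatement, not a consequent, so this is a repeated phrase rather than a period.

repeated phrase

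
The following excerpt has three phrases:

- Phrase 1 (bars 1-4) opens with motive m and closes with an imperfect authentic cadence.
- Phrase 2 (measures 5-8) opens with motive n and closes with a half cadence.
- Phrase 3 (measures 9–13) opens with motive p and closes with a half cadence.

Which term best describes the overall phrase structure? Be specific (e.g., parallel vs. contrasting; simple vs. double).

The final phrase closes with a half cadence, which is not stronger than the preceding half cadence; the 3 phrases lack an overall antecedent–consequent design and so form a phrase group.

phrase group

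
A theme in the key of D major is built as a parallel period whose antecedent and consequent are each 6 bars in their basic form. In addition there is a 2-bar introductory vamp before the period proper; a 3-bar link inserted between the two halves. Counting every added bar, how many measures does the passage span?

17 measures

Basic parallel period: 6 + 6 = 12 bars.
12 (basic form) + 2 (introduction) + 3 (link) = 17.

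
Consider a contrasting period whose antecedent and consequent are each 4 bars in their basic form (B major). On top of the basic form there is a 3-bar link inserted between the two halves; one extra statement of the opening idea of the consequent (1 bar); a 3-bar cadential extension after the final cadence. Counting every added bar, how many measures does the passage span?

Basic contrasting period: 4 + 4 = 8 bars.
8 (basic form) + 3 (link) + 1 (extra statement) + 3 (cadential extension) = 15.

15 measures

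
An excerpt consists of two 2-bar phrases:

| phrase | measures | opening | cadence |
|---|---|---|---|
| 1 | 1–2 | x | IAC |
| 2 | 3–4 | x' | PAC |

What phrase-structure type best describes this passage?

parallel period

Phrase 1 ends with an imperfect authentic cadence (weaker) and phrase 2 with a perfect authentic cadence (stronger): antecedent + consequent = a period.
The two phrases open with the same material (x / x'), so the period is parallel.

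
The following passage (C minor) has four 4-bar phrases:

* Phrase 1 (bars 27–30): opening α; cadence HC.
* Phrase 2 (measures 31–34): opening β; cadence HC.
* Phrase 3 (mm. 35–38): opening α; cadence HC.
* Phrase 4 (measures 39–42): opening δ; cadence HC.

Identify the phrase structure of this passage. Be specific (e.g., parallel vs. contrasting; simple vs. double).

phrase group

Phrase 4 ends with a half cadence, no stronger than phrase 2's half cadence, so the four phrases do not form a double period; nor do phrases 3–4 duplicate 1–2, so it is not a repeated period. With no phrase reaching a conclusive cadence, the passage is a phrase group.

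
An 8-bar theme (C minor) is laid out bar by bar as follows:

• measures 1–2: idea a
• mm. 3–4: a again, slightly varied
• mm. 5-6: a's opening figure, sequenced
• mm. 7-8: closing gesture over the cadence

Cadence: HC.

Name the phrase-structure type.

Basic idea (mm. 1-2) + its repetition (mm. 3-4) form the presentation; fragmentation and cadence (mm. 5-8) form the continuation — the 8-bar whole is a sentence.

sentence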